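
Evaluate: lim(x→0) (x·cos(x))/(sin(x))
This is a 0/0 indeterminate form.

Apply L'Hôpital's rule: differentiate numerator and denominator separately.
  f(x) = x·cos(x)   ⇒   f'(x) = -x·sin(x) + cos(x)
  g(x) = sin(x)   ⇒   g'(x) = cos(x)
  lim(x→0) f'(x)/g'(x) = lim(x→0) (-x·sin(x) + cos(x))/(cos(x))
  = 1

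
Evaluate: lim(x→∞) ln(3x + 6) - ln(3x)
This is an ∞-∞ indeterminate form.

Combine fractions or rationalize to convert ∞-∞ to 0/0 form:
  lim(x→∞) ln(3x + 6) - ln(3x) = 0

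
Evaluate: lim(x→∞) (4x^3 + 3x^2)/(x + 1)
This is an ∞/∞ indeterminate form.

Apply L'Hôpital's rule: differentiate numerator and denominator separately.
  f(x) = 4·x^3 + 3·x^2   ⇒   f'(x) = 12·x^2 + 6·x
  g(x) = x + 1   ⇒   g'(x) = 1
  lim(x→∞) f'(x)/g'(x) = lim(x→∞) (12·x^2 + 6·x)/(1)
  = ∞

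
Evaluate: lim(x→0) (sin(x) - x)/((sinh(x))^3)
This is a 0/0 indeterminate form.

Apply L'Hôpital's rule: differentiate numerator and denominator separately.
  f(x) = -x + sin(x)   ⇒   f'(x) = cos(x) - 1
  g(x) = sinh(x)^3   ⇒   g'(x) = 3·sinh(x)^2·cosh(x)
  lim(x→0) f'(x)/g'(x) = lim(x→0) (cos(x) - 1)/(3·sinh(x)^2·cosh(x))
  = -1/6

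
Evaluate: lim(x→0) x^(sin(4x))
This is an exponential indeterminate form.

For exponential indeterminate forms, take the natural log:
  Let L = lim(x→0) x^(sin(4x))
  Then ln(L) = lim(x→0) [exponent × ln(base)]
  Evaluate using L'Hôpital or standard limits, then exponentiate.
  L = 1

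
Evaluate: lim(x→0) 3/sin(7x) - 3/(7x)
This is an ∞-∞ indeterminate form.

Combine fractions or rationalize to convert ∞-∞ to 0/0 form:
  lim(x→0) 3/sin(7x) - 3/(7x) = 0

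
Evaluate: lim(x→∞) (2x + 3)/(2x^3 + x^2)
This is an ∞/∞ indeterminate form.

Apply L'Hôpital's rule: differentiate numerator and denominator separately.
  f(x) = 2·x + 3   ⇒   f'(x) = 2
  g(x) = 2·x^3 + x^2   ⇒   g'(x) = 6·x^2 + 2·x
  lim(x→∞) f'(x)/g'(x) = lim(x→∞) (2)/(6·x^2 + 2·x)
  = 0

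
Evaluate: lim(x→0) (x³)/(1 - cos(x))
This is a 0/0 indeterminate form.

Apply L'Hôpital's rule: differentiate numerator and denominator separately.
  f(x) = x^3   ⇒   f'(x) = 3·x^2
  g(x) = 1 - cos(x)   ⇒   g'(x) = sin(x)
  lim(x→0) f'(x)/g'(x) = lim(x→0) (3·x^2)/(sin(x))
  = 0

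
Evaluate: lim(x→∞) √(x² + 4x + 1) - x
This is an ∞-∞ indeterminate form.

Combine fractions or rationalize to convert ∞-∞ to 0/0 form:
  lim(x→∞) √(x² + 4x + 1) - x = 2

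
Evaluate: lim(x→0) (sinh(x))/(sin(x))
This is a 0/0 indeterminate form.

Apply L'Hôpital's rule: differentiate numerator and denominator separately.
  f(x) = sinh(x)   ⇒   f'(x) = cosh(x)
  g(x) = sin(x)   ⇒   g'(x) = cos(x)
  lim(x→0) f'(x)/g'(x) = lim(x→0) (cosh(x))/(cos(x))
  = 1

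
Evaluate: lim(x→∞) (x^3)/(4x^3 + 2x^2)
This is an ∞/∞ indeterminate form.

Apply L'Hôpital's rule: differentiate numerator and denominator separately.
  f(x) = x^3   ⇒   f'(x) = 3·x^2
  g(x) = 4·x^3 + 2·x^2   ⇒   g'(x) = 12·x^2 + 4·x
  lim(x→∞) f'(x)/g'(x) = lim(x→∞) (3·x^2)/(12·x^2 + 4·x)
  = 1/4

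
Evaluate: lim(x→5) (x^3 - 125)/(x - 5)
This is a standard limit.

Factor or rationalize the expression:
  lim(x→5) (x^3 - 125)/(x - 5) = 75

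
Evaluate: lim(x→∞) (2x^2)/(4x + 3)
This is an ∞/∞ indeterminate form.

Apply L'Hôpital's rule: differentiate numerator and denominator separately.
  f(x) = 2·x^2   ⇒   f'(x) = 4·x
  g(x) = 4·x + 3   ⇒   g'(x) = 4
  lim(x→∞) f'(x)/g'(x) = lim(x→∞) (4·x)/(4)
  = ∞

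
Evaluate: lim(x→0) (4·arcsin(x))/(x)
This is a 0/0 indeterminate form.

Apply L'Hôpital's rule: differentiate numerator and denominator separately.
  f(x) = 4·asin(x)   ⇒   f'(x) = 4/sqrt(1 - x^2)
  g(x) = x   ⇒   g'(x) = 1
  lim(x→0) f'(x)/g'(x) = lim(x→0) (4/sqrt(1 - x^2))/(1)
  = 4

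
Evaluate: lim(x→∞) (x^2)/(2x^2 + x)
This is an ∞/∞ indeterminate form.

Apply L'Hôpital's rule: differentiate numerator and denominator separately.
  f(x) = x^2   ⇒   f'(x) = 2·x
  g(x) = 2·x^2 + x   ⇒   g'(x) = 4·x + 1
  lim(x→∞) f'(x)/g'(x) = lim(x→∞) (2·x)/(4·x + 1)
  = 1/2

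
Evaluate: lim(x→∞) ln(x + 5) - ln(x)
This is an ∞-∞ indeterminate form.

Combine fractions or rationalize to convert ∞-∞ to 0/0 form:
  lim(x→∞) ln(x + 5) - ln(x) = 0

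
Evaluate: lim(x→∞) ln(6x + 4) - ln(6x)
This is an ∞-∞ indeterminate form.

Combine fractions or rationalize to convert ∞-∞ to 0/0 form:
  lim(x→∞) ln(6x + 4) - ln(6x) = 0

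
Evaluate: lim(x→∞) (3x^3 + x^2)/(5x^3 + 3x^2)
This is an ∞/∞ indeterminate form.

Apply L'Hôpital's rule: differentiate numerator and denominator separately.
  f(x) = 3·x^3 + x^2   ⇒   f'(x) = 9·x^2 + 2·x
  g(x) = 5·x^3 + 3·x^2   ⇒   g'(x) = 15·x^2 + 6·x
  lim(x→∞) f'(x)/g'(x) = lim(x→∞) (9·x^2 + 2·x)/(15·x^2 + 6·x)
  = 3/5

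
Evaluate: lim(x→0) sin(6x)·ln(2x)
This is a 0·∞ indeterminate form.

Rewrite 0·∞ as a quotient (0/0 or ∞/∞ form), then apply L'Hôpital's rule:
  lim(x→0) sin(6x)·ln(2x) = 0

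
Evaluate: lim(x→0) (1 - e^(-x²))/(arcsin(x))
This is a 0/0 indeterminate form.

Apply L'Hôpital's rule: differentiate numerator and denominator separately.
  f(x) = 1 - e^(-x^2)   ⇒   f'(x) = 2·x·e^(-x^2)
  g(x) = asin(x)   ⇒   g'(x) = 1/sqrt(1 - x^2)
  lim(x→0) f'(x)/g'(x) = lim(x→0) (2·x·e^(-x^2))/(1/sqrt(1 - x^2))
  = 0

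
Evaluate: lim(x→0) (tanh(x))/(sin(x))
This is a 0/0 indeterminate form.

Apply L'Hôpital's rule: differentiate numerator and denominator separately.
  f(x) = tanh(x)   ⇒   f'(x) = 1 - tanh(x)^2
  g(x) = sin(x)   ⇒   g'(x) = cos(x)
  lim(x→0) f'(x)/g'(x) = lim(x→0) (1 - tanh(x)^2)/(cos(x))
  = 1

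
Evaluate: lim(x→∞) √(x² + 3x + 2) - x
This is an ∞-∞ indeterminate form.

Combine fractions or rationalize to convert ∞-∞ to 0/0 form:
  lim(x→∞) √(x² + 3x + 2) - x = 3/2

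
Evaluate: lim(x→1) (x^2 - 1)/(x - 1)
This is a standard limit.

Factor or rationalize the expression:
  lim(x→1) (x^2 - 1)/(x - 1) = 2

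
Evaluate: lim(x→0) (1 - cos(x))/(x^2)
This is a 0/0 indeterminate form.

Apply L'Hôpital's rule: differentiate numerator and denominator separately.
  f(x) = 1 - cos(x)   ⇒   f'(x) = sin(x)
  g(x) = x^2   ⇒   g'(x) = 2·x
  lim(x→0) f'(x)/g'(x) = lim(x→0) (sin(x))/(2·x)
  = 1/2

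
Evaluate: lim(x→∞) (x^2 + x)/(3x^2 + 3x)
This is an ∞/∞ indeterminate form.

Apply L'Hôpital's rule: differentiate numerator and denominator separately.
  f(x) = x^2 + x   ⇒   f'(x) = 2·x + 1
  g(x) = 3·x^2 + 3·x   ⇒   g'(x) = 6·x + 3
  lim(x→∞) f'(x)/g'(x) = lim(x→∞) (2·x + 1)/(6·x + 3)
  = 1/3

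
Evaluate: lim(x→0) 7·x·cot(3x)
This is a 0·∞ indeterminate form.

Rewrite 0·∞ as a quotient (0/0 or ∞/∞ form), then apply L'Hôpital's rule:
  lim(x→0) 7·x·cot(3x) = 7/3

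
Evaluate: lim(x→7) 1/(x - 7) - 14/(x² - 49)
This is an ∞-∞ indeterminate form.

Combine fractions or rationalize to convert ∞-∞ to 0/0 form:
  lim(x→7) 1/(x - 7) - 14/(x² - 49) = 1/14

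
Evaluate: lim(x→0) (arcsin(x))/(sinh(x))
This is a 0/0 indeterminate form.

Apply L'Hôpital's rule: differentiate numerator and denominator separately.
  f(x) = asin(x)   ⇒   f'(x) = 1/sqrt(1 - x^2)
  g(x) = sinh(x)   ⇒   g'(x) = cosh(x)
  lim(x→0) f'(x)/g'(x) = lim(x→0) (1/sqrt(1 - x^2))/(cosh(x))
  = 1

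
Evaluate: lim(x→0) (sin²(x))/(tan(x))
This is a 0/0 indeterminate form.

Apply L'Hôpital's rule: differentiate numerator and denominator separately.
  f(x) = sin(x)^2   ⇒   f'(x) = 2·sin(x)·cos(x)
  g(x) = tan(x)   ⇒   g'(x) = tan(x)^2 + 1
  lim(x→0) f'(x)/g'(x) = lim(x→0) (2·sin(x)·cos(x))/(tan(x)^2 + 1)
  = 0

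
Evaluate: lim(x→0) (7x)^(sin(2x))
This is an exponential indeterminate form.

For exponential indeterminate forms, take the natural log:
  Let L = lim(x→0) (7x)^(sin(2x))
  Then ln(L) = lim(x→0) [exponent × ln(base)]
  Evaluate using L'Hôpital or standard limits, then exponentiate.
  L = 1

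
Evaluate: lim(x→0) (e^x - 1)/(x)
This is a 0/0 indeterminate form.

Apply L'Hôpital's rule: differentiate numerator and denominator separately.
  f(x) = e^(x) - 1   ⇒   f'(x) = e^(x)
  g(x) = x   ⇒   g'(x) = 1
  lim(x→0) f'(x)/g'(x) = lim(x→0) (e^(x))/(1)
  = 1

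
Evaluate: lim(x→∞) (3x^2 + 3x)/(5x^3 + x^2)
This is an ∞/∞ indeterminate form.

Apply L'Hôpital's rule: differentiate numerator and denominator separately.
  f(x) = 3·x^2 + 3·x   ⇒   f'(x) = 6·x + 3
  g(x) = 5·x^3 + x^2   ⇒   g'(x) = 15·x^2 + 2·x
  lim(x→∞) f'(x)/g'(x) = lim(x→∞) (6·x + 3)/(15·x^2 + 2·x)
  = 0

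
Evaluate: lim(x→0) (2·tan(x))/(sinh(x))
This is a 0/0 indeterminate form.

Apply L'Hôpital's rule: differentiate numerator and denominator separately.
  f(x) = 2·tan(x)   ⇒   f'(x) = 2·tan(x)^2 + 2
  g(x) = sinh(x)   ⇒   g'(x) = cosh(x)
  lim(x→0) f'(x)/g'(x) = lim(x→0) (2·tan(x)^2 + 2)/(cosh(x))
  = 2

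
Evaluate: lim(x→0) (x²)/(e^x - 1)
This is a 0/0 indeterminate form.

Apply L'Hôpital's rule: differentiate numerator and denominator separately.
  f(x) = x^2   ⇒   f'(x) = 2·x
  g(x) = e^(x) - 1   ⇒   g'(x) = e^(x)
  lim(x→0) f'(x)/g'(x) = lim(x→0) (2·x)/(e^(x))
  = 0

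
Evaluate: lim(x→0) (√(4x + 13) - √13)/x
This is a standard limit.

Factor or rationalize the expression:
  lim(x→0) (√(4x + 13) - √13)/x = 2·sqrt(13)/13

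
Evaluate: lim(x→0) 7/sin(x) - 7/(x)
This is an ∞-∞ indeterminate form.

Combine fractions or rationalize to convert ∞-∞ to 0/0 form:
  lim(x→0) 7/sin(x) - 7/(x) = 0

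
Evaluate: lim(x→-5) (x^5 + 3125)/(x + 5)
This is a standard limit.

Factor or rationalize the expression:
  lim(x→-5) (x^5 + 3125)/(x + 5) = 3125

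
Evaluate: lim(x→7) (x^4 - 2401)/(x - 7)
This is a standard limit.

Factor or rationalize the expression:
  lim(x→7) (x^4 - 2401)/(x - 7) = 1372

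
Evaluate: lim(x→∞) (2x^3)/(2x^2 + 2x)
This is an ∞/∞ indeterminate form.

Apply L'Hôpital's rule: differentiate numerator and denominator separately.
  f(x) = 2·x^3   ⇒   f'(x) = 6·x^2
  g(x) = 2·x^2 + 2·x   ⇒   g'(x) = 4·x + 2
  lim(x→∞) f'(x)/g'(x) = lim(x→∞) (6·x^2)/(4·x + 2)
  = ∞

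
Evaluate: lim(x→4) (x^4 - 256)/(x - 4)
This is a standard limit.

Factor or rationalize the expression:
  lim(x→4) (x^4 - 256)/(x - 4) = 256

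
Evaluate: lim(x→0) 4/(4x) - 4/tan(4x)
This is an ∞-∞ indeterminate form.

Combine fractions or rationalize to convert ∞-∞ to 0/0 form:
  lim(x→0) 4/(4x) - 4/tan(4x) = 0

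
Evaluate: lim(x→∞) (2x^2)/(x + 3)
This is an ∞/∞ indeterminate form.

Apply L'Hôpital's rule: differentiate numerator and denominator separately.
  f(x) = 2·x^2   ⇒   f'(x) = 4·x
  g(x) = x + 3   ⇒   g'(x) = 1
  lim(x→∞) f'(x)/g'(x) = lim(x→∞) (4·x)/(1)
  = ∞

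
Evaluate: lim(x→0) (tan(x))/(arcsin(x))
This is a 0/0 indeterminate form.

Apply L'Hôpital's rule: differentiate numerator and denominator separately.
  f(x) = tan(x)   ⇒   f'(x) = tan(x)^2 + 1
  g(x) = asin(x)   ⇒   g'(x) = 1/sqrt(1 - x^2)
  lim(x→0) f'(x)/g'(x) = lim(x→0) (tan(x)^2 + 1)/(1/sqrt(1 - x^2))
  = 1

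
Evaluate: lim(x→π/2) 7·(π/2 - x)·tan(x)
This is a 0·∞ indeterminate form.

Rewrite 0·∞ as a quotient (0/0 or ∞/∞ form), then apply L'Hôpital's rule:
  lim(x→π/2) 7·(π/2 - x)·tan(x) = 7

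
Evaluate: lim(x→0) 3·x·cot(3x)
This is a 0·∞ indeterminate form.

Rewrite 0·∞ as a quotient (0/0 or ∞/∞ form), then apply L'Hôpital's rule:
  lim(x→0) 3·x·cot(3x) = 1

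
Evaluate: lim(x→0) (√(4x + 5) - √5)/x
This is a standard limit.

Factor or rationalize the expression:
  lim(x→0) (√(4x + 5) - √5)/x = 2·sqrt(5)/5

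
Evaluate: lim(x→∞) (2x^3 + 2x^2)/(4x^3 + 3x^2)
This is an ∞/∞ indeterminate form.

Apply L'Hôpital's rule: differentiate numerator and denominator separately.
  f(x) = 2·x^3 + 2·x^2   ⇒   f'(x) = 6·x^2 + 4·x
  g(x) = 4·x^3 + 3·x^2   ⇒   g'(x) = 12·x^2 + 6·x
  lim(x→∞) f'(x)/g'(x) = lim(x→∞) (6·x^2 + 4·x)/(12·x^2 + 6·x)
  = 1/2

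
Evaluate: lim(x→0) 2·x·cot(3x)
This is a 0·∞ indeterminate form.

Rewrite 0·∞ as a quotient (0/0 or ∞/∞ form), then apply L'Hôpital's rule:
  lim(x→0) 2·x·cot(3x) = 2/3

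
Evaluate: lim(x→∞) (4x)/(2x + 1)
This is an ∞/∞ indeterminate form.

Apply L'Hôpital's rule: differentiate numerator and denominator separately.
  f(x) = 4·x   ⇒   f'(x) = 4
  g(x) = 2·x + 1   ⇒   g'(x) = 2
  lim(x→∞) f'(x)/g'(x) = lim(x→∞) (4)/(2)
  = 2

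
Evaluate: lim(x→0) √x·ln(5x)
This is a 0·∞ indeterminate form.

Rewrite 0·∞ as a quotient (0/0 or ∞/∞ form), then apply L'Hôpital's rule:
  lim(x→0) √x·ln(5x) = 0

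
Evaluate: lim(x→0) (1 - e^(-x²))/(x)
This is a 0/0 indeterminate form.

Apply L'Hôpital's rule: differentiate numerator and denominator separately.
  f(x) = 1 - e^(-x^2)   ⇒   f'(x) = 2·x·e^(-x^2)
  g(x) = x   ⇒   g'(x) = 1
  lim(x→0) f'(x)/g'(x) = lim(x→0) (2·x·e^(-x^2))/(1)
  = 0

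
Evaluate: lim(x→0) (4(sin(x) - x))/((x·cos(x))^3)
This is a 0/0 indeterminate form.

Apply L'Hôpital's rule: differentiate numerator and denominator separately.
  f(x) = -4·x + 4·sin(x)   ⇒   f'(x) = 4·cos(x) - 4
  g(x) = x^3·cos(x)^3   ⇒   g'(x) = -3·x^3·sin(x)·cos(x)^2 + 3·x^2·cos(x)^3
  lim(x→0) f'(x)/g'(x) = lim(x→0) (4·cos(x) - 4)/(-3·x^3·sin(x)·cos(x)^2 + 3·x^2·cos(x)^3)
  = -2/3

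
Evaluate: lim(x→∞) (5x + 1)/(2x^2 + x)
This is an ∞/∞ indeterminate form.

Apply L'Hôpital's rule: differentiate numerator and denominator separately.
  f(x) = 5·x + 1   ⇒   f'(x) = 5
  g(x) = 2·x^2 + x   ⇒   g'(x) = 4·x + 1
  lim(x→∞) f'(x)/g'(x) = lim(x→∞) (5)/(4·x + 1)
  = 0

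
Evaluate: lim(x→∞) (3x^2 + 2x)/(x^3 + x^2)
This is an ∞/∞ indeterminate form.

Apply L'Hôpital's rule: differentiate numerator and denominator separately.
  f(x) = 3·x^2 + 2·x   ⇒   f'(x) = 6·x + 2
  g(x) = x^3 + x^2   ⇒   g'(x) = 3·x^2 + 2·x
  lim(x→∞) f'(x)/g'(x) = lim(x→∞) (6·x + 2)/(3·x^2 + 2·x)
  = 0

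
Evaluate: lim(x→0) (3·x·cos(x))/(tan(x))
This is a 0/0 indeterminate form.

Apply L'Hôpital's rule: differentiate numerator and denominator separately.
  f(x) = 3·x·cos(x)   ⇒   f'(x) = -3·x·sin(x) + 3·cos(x)
  g(x) = tan(x)   ⇒   g'(x) = tan(x)^2 + 1
  lim(x→0) f'(x)/g'(x) = lim(x→0) (-3·x·sin(x) + 3·cos(x))/(tan(x)^2 + 1)
  = 3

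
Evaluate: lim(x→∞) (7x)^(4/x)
This is an exponential indeterminate form.

For exponential indeterminate forms, take the natural log:
  Let L = lim(x→∞) (7x)^(4/x)
  Then ln(L) = lim(x→∞) [exponent × ln(base)]
  Evaluate using L'Hôpital or standard limits, then exponentiate.
  L = 1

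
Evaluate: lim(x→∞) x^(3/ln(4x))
This is an exponential indeterminate form.

For exponential indeterminate forms, take the natural log:
  Let L = lim(x→∞) x^(3/ln(4x))
  Then ln(L) = lim(x→∞) [exponent × ln(base)]
  Evaluate using L'Hôpital or standard limits, then exponentiate.
  L = e^(3)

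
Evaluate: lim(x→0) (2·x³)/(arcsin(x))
This is a 0/0 indeterminate form.

Apply L'Hôpital's rule: differentiate numerator and denominator separately.
  f(x) = 2·x^3   ⇒   f'(x) = 6·x^2
  g(x) = asin(x)   ⇒   g'(x) = 1/sqrt(1 - x^2)
  lim(x→0) f'(x)/g'(x) = lim(x→0) (6·x^2)/(1/sqrt(1 - x^2))
  = 0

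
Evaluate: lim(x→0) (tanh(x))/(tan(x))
This is a 0/0 indeterminate form.

Apply L'Hôpital's rule: differentiate numerator and denominator separately.
  f(x) = tanh(x)   ⇒   f'(x) = 1 - tanh(x)^2
  g(x) = tan(x)   ⇒   g'(x) = tan(x)^2 + 1
  lim(x→0) f'(x)/g'(x) = lim(x→0) (1 - tanh(x)^2)/(tan(x)^2 + 1)
  = 1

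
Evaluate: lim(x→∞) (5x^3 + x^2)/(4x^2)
This is an ∞/∞ indeterminate form.

Apply L'Hôpital's rule: differentiate numerator and denominator separately.
  f(x) = 5·x^3 + x^2   ⇒   f'(x) = 15·x^2 + 2·x
  g(x) = 4·x^2   ⇒   g'(x) = 8·x
  lim(x→∞) f'(x)/g'(x) = lim(x→∞) (15·x^2 + 2·x)/(8·x)
  = ∞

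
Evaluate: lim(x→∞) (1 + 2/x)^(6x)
This is an exponential indeterminate form.

For exponential indeterminate forms, take the natural log:
  Let L = lim(x→∞) (1 + 2/x)^(6x)
  Then ln(L) = lim(x→∞) [exponent × ln(base)]
  Evaluate using L'Hôpital or standard limits, then exponentiate.
  L = e^(12)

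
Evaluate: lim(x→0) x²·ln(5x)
This is a 0·∞ indeterminate form.

Rewrite 0·∞ as a quotient (0/0 or ∞/∞ form), then apply L'Hôpital's rule:
  lim(x→0) x²·ln(5x) = 0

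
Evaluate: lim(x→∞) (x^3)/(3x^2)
This is an ∞/∞ indeterminate form.

Apply L'Hôpital's rule: differentiate numerator and denominator separately.
  f(x) = x^3   ⇒   f'(x) = 3·x^2
  g(x) = 3·x^2   ⇒   g'(x) = 6·x
  lim(x→∞) f'(x)/g'(x) = lim(x→∞) (3·x^2)/(6·x)
  = ∞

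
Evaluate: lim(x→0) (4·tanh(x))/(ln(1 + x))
This is a 0/0 indeterminate form.

Apply L'Hôpital's rule: differentiate numerator and denominator separately.
  f(x) = 4·tanh(x)   ⇒   f'(x) = 4 - 4·tanh(x)^2
  g(x) = ln(x + 1)   ⇒   g'(x) = 1/(x + 1)
  lim(x→0) f'(x)/g'(x) = lim(x→0) (4 - 4·tanh(x)^2)/(1/(x + 1))
  = 4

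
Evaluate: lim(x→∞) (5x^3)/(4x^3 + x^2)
This is an ∞/∞ indeterminate form.

Apply L'Hôpital's rule: differentiate numerator and denominator separately.
  f(x) = 5·x^3   ⇒   f'(x) = 15·x^2
  g(x) = 4·x^3 + x^2   ⇒   g'(x) = 12·x^2 + 2·x
  lim(x→∞) f'(x)/g'(x) = lim(x→∞) (15·x^2)/(12·x^2 + 2·x)
  = 5/4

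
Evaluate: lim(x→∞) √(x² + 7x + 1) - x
This is an ∞-∞ indeterminate form.

Combine fractions or rationalize to convert ∞-∞ to 0/0 form:
  lim(x→∞) √(x² + 7x + 1) - x = 7/2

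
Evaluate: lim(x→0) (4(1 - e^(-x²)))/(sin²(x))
This is a 0/0 indeterminate form.

Apply L'Hôpital's rule: differentiate numerator and denominator separately.
  f(x) = 4 - 4·e^(-x^2)   ⇒   f'(x) = 8·x·e^(-x^2)
  g(x) = sin(x)^2   ⇒   g'(x) = 2·sin(x)·cos(x)
  lim(x→0) f'(x)/g'(x) = lim(x→0) (8·x·e^(-x^2))/(2·sin(x)·cos(x))
  = 4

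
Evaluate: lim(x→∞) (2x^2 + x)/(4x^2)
This is an ∞/∞ indeterminate form.

Apply L'Hôpital's rule: differentiate numerator and denominator separately.
  f(x) = 2·x^2 + x   ⇒   f'(x) = 4·x + 1
  g(x) = 4·x^2   ⇒   g'(x) = 8·x
  lim(x→∞) f'(x)/g'(x) = lim(x→∞) (4·x + 1)/(8·x)
  = 1/2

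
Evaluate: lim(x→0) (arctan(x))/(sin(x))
This is a 0/0 indeterminate form.

Apply L'Hôpital's rule: differentiate numerator and denominator separately.
  f(x) = atan(x)   ⇒   f'(x) = 1/(x^2 + 1)
  g(x) = sin(x)   ⇒   g'(x) = cos(x)
  lim(x→0) f'(x)/g'(x) = lim(x→0) (1/(x^2 + 1))/(cos(x))
  = 1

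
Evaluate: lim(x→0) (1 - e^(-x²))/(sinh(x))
This is a 0/0 indeterminate form.

Apply L'Hôpital's rule: differentiate numerator and denominator separately.
  f(x) = 1 - e^(-x^2)   ⇒   f'(x) = 2·x·e^(-x^2)
  g(x) = sinh(x)   ⇒   g'(x) = cosh(x)
  lim(x→0) f'(x)/g'(x) = lim(x→0) (2·x·e^(-x^2))/(cosh(x))
  = 0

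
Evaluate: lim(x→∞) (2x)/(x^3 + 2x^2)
This is an ∞/∞ indeterminate form.

Apply L'Hôpital's rule: differentiate numerator and denominator separately.
  f(x) = 2·x   ⇒   f'(x) = 2
  g(x) = x^3 + 2·x^2   ⇒   g'(x) = 3·x^2 + 4·x
  lim(x→∞) f'(x)/g'(x) = lim(x→∞) (2)/(3·x^2 + 4·x)
  = 0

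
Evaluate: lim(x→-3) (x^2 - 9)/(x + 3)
This is a standard limit.

Factor or rationalize the expression:
  lim(x→-3) (x^2 - 9)/(x + 3) = -6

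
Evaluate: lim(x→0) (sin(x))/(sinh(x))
This is a 0/0 indeterminate form.

Apply L'Hôpital's rule: differentiate numerator and denominator separately.
  f(x) = sin(x)   ⇒   f'(x) = cos(x)
  g(x) = sinh(x)   ⇒   g'(x) = cosh(x)
  lim(x→0) f'(x)/g'(x) = lim(x→0) (cos(x))/(cosh(x))
  = 1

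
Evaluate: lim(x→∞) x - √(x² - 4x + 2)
This is an ∞-∞ indeterminate form.

Combine fractions or rationalize to convert ∞-∞ to 0/0 form:
  lim(x→∞) x - √(x² - 4x + 2) = 2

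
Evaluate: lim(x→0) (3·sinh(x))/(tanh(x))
This is a 0/0 indeterminate form.

Apply L'Hôpital's rule: differentiate numerator and denominator separately.
  f(x) = 3·sinh(x)   ⇒   f'(x) = 3·cosh(x)
  g(x) = tanh(x)   ⇒   g'(x) = 1 - tanh(x)^2
  lim(x→0) f'(x)/g'(x) = lim(x→0) (3·cosh(x))/(1 - tanh(x)^2)
  = 3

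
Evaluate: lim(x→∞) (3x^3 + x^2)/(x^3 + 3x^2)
This is an ∞/∞ indeterminate form.

Apply L'Hôpital's rule: differentiate numerator and denominator separately.
  f(x) = 3·x^3 + x^2   ⇒   f'(x) = 9·x^2 + 2·x
  g(x) = x^3 + 3·x^2   ⇒   g'(x) = 3·x^2 + 6·x
  lim(x→∞) f'(x)/g'(x) = lim(x→∞) (9·x^2 + 2·x)/(3·x^2 + 6·x)
  = 3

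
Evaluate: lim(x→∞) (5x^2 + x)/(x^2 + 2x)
This is an ∞/∞ indeterminate form.

Apply L'Hôpital's rule: differentiate numerator and denominator separately.
  f(x) = 5·x^2 + x   ⇒   f'(x) = 10·x + 1
  g(x) = x^2 + 2·x   ⇒   g'(x) = 2·x + 2
  lim(x→∞) f'(x)/g'(x) = lim(x→∞) (10·x + 1)/(2·x + 2)
  = 5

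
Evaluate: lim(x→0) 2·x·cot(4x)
This is a 0·∞ indeterminate form.

Rewrite 0·∞ as a quotient (0/0 or ∞/∞ form), then apply L'Hôpital's rule:
  lim(x→0) 2·x·cot(4x) = 1/2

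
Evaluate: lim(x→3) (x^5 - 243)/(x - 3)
This is a standard limit.

Factor or rationalize the expression:
  lim(x→3) (x^5 - 243)/(x - 3) = 405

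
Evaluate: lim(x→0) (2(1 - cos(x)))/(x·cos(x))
This is a 0/0 indeterminate form.

Apply L'Hôpital's rule: differentiate numerator and denominator separately.
  f(x) = 2 - 2·cos(x)   ⇒   f'(x) = 2·sin(x)
  g(x) = x·cos(x)   ⇒   g'(x) = -x·sin(x) + cos(x)
  lim(x→0) f'(x)/g'(x) = lim(x→0) (2·sin(x))/(-x·sin(x) + cos(x))
  = 0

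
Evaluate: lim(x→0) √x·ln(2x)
This is a 0·∞ indeterminate form.

Rewrite 0·∞ as a quotient (0/0 or ∞/∞ form), then apply L'Hôpital's rule:
  lim(x→0) √x·ln(2x) = 0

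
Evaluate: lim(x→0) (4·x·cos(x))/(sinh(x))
This is a 0/0 indeterminate form.

Apply L'Hôpital's rule: differentiate numerator and denominator separately.
  f(x) = 4·x·cos(x)   ⇒   f'(x) = -4·x·sin(x) + 4·cos(x)
  g(x) = sinh(x)   ⇒   g'(x) = cosh(x)
  lim(x→0) f'(x)/g'(x) = lim(x→0) (-4·x·sin(x) + 4·cos(x))/(cosh(x))
  = 4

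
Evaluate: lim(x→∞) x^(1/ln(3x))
This is an exponential indeterminate form.

For exponential indeterminate forms, take the natural log:
  Let L = lim(x→∞) x^(1/ln(3x))
  Then ln(L) = lim(x→∞) [exponent × ln(base)]
  Evaluate using L'Hôpital or standard limits, then exponentiate.
  L = e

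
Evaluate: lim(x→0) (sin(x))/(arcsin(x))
This is a 0/0 indeterminate form.

Apply L'Hôpital's rule: differentiate numerator and denominator separately.
  f(x) = sin(x)   ⇒   f'(x) = cos(x)
  g(x) = asin(x)   ⇒   g'(x) = 1/sqrt(1 - x^2)
  lim(x→0) f'(x)/g'(x) = lim(x→0) (cos(x))/(1/sqrt(1 - x^2))
  = 1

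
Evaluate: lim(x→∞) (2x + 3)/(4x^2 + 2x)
This is an ∞/∞ indeterminate form.

Apply L'Hôpital's rule: differentiate numerator and denominator separately.
  f(x) = 2·x + 3   ⇒   f'(x) = 2
  g(x) = 4·x^2 + 2·x   ⇒   g'(x) = 8·x + 2
  lim(x→∞) f'(x)/g'(x) = lim(x→∞) (2)/(8·x + 2)
  = 0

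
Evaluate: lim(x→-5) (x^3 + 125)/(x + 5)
This is a standard limit.

Factor or rationalize the expression:
  lim(x→-5) (x^3 + 125)/(x + 5) = 75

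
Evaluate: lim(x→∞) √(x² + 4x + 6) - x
This is an ∞-∞ indeterminate form.

Combine fractions or rationalize to convert ∞-∞ to 0/0 form:
  lim(x→∞) √(x² + 4x + 6) - x = 2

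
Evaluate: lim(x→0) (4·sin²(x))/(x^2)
This is a 0/0 indeterminate form.

Apply L'Hôpital's rule: differentiate numerator and denominator separately.
  f(x) = 4·sin(x)^2   ⇒   f'(x) = 8·sin(x)·cos(x)
  g(x) = x^2   ⇒   g'(x) = 2·x
  lim(x→0) f'(x)/g'(x) = lim(x→0) (8·sin(x)·cos(x))/(2·x)
  = 4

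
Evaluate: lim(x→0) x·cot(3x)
This is a 0·∞ indeterminate form.

Rewrite 0·∞ as a quotient (0/0 or ∞/∞ form), then apply L'Hôpital's rule:
  lim(x→0) x·cot(3x) = 1/3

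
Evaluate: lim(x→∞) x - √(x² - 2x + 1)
This is an ∞-∞ indeterminate form.

Combine fractions or rationalize to convert ∞-∞ to 0/0 form:
  lim(x→∞) x - √(x² - 2x + 1) = 1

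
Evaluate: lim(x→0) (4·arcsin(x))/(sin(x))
This is a 0/0 indeterminate form.

Apply L'Hôpital's rule: differentiate numerator and denominator separately.
  f(x) = 4·asin(x)   ⇒   f'(x) = 4/sqrt(1 - x^2)
  g(x) = sin(x)   ⇒   g'(x) = cos(x)
  lim(x→0) f'(x)/g'(x) = lim(x→0) (4/sqrt(1 - x^2))/(cos(x))
  = 4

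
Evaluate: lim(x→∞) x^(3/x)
This is an exponential indeterminate form.

For exponential indeterminate forms, take the natural log:
  Let L = lim(x→∞) x^(3/x)
  Then ln(L) = lim(x→∞) [exponent × ln(base)]
  Evaluate using L'Hôpital or standard limits, then exponentiate.
  L = 1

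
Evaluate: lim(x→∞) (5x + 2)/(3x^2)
This is an ∞/∞ indeterminate form.

Apply L'Hôpital's rule: differentiate numerator and denominator separately.
  f(x) = 5·x + 2   ⇒   f'(x) = 5
  g(x) = 3·x^2   ⇒   g'(x) = 6·x
  lim(x→∞) f'(x)/g'(x) = lim(x→∞) (5)/(6·x)
  = 0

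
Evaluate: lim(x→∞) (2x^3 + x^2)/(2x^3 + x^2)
This is an ∞/∞ indeterminate form.

Apply L'Hôpital's rule: differentiate numerator and denominator separately.
  f(x) = 2·x^3 + x^2   ⇒   f'(x) = 6·x^2 + 2·x
  g(x) = 2·x^3 + x^2   ⇒   g'(x) = 6·x^2 + 2·x
  lim(x→∞) f'(x)/g'(x) = lim(x→∞) (6·x^2 + 2·x)/(6·x^2 + 2·x)
  = 1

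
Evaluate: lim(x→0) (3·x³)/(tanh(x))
This is a 0/0 indeterminate form.

Apply L'Hôpital's rule: differentiate numerator and denominator separately.
  f(x) = 3·x^3   ⇒   f'(x) = 9·x^2
  g(x) = tanh(x)   ⇒   g'(x) = 1 - tanh(x)^2
  lim(x→0) f'(x)/g'(x) = lim(x→0) (9·x^2)/(1 - tanh(x)^2)
  = 0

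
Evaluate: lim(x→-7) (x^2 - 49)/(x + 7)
This is a standard limit.

Factor or rationalize the expression:
  lim(x→-7) (x^2 - 49)/(x + 7) = -14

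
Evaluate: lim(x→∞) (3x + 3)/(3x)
This is an ∞/∞ indeterminate form.

Apply L'Hôpital's rule: differentiate numerator and denominator separately.
  f(x) = 3·x + 3   ⇒   f'(x) = 3
  g(x) = 3·x   ⇒   g'(x) = 3
  lim(x→∞) f'(x)/g'(x) = lim(x→∞) (3)/(3)
  = 1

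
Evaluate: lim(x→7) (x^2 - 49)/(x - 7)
This is a standard limit.

Factor or rationalize the expression:
  lim(x→7) (x^2 - 49)/(x - 7) = 14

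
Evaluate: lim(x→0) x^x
This is an exponential indeterminate form.

For exponential indeterminate forms, take the natural log:
  Let L = lim(x→0) x^x
  Then ln(L) = lim(x→0) [exponent × ln(base)]
  Evaluate using L'Hôpital or standard limits, then exponentiate.
  L = 1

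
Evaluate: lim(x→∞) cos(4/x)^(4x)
This is an exponential indeterminate form.

For exponential indeterminate forms, take the natural log:
  Let L = lim(x→∞) cos(4/x)^(4x)
  Then ln(L) = lim(x→∞) [exponent × ln(base)]
  Evaluate using L'Hôpital or standard limits, then exponentiate.
  L = 1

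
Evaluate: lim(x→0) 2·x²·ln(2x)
This is a 0·∞ indeterminate form.

Rewrite 0·∞ as a quotient (0/0 or ∞/∞ form), then apply L'Hôpital's rule:
  lim(x→0) 2·x²·ln(2x) = 0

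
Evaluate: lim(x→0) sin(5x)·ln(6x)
This is a 0·∞ indeterminate form.

Rewrite 0·∞ as a quotient (0/0 or ∞/∞ form), then apply L'Hôpital's rule:
  lim(x→0) sin(5x)·ln(6x) = 0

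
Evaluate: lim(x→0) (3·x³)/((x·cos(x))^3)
This is a 0/0 indeterminate form.

Apply L'Hôpital's rule: differentiate numerator and denominator separately.
  f(x) = 3·x^3   ⇒   f'(x) = 9·x^2
  g(x) = x^3·cos(x)^3   ⇒   g'(x) = -3·x^3·sin(x)·cos(x)^2 + 3·x^2·cos(x)^3
  lim(x→0) f'(x)/g'(x) = lim(x→0) (9·x^2)/(-3·x^3·sin(x)·cos(x)^2 + 3·x^2·cos(x)^3)
  = 3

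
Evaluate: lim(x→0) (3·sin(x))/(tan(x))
This is a 0/0 indeterminate form.

Apply L'Hôpital's rule: differentiate numerator and denominator separately.
  f(x) = 3·sin(x)   ⇒   f'(x) = 3·cos(x)
  g(x) = tan(x)   ⇒   g'(x) = tan(x)^2 + 1
  lim(x→0) f'(x)/g'(x) = lim(x→0) (3·cos(x))/(tan(x)^2 + 1)
  = 3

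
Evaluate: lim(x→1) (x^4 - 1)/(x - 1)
This is a standard limit.

Factor or rationalize the expression:
  lim(x→1) (x^4 - 1)/(x - 1) = 4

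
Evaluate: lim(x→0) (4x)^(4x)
This is an exponential indeterminate form.

For exponential indeterminate forms, take the natural log:
  Let L = lim(x→0) (4x)^(4x)
  Then ln(L) = lim(x→0) [exponent × ln(base)]
  Evaluate using L'Hôpital or standard limits, then exponentiate.
  L = 1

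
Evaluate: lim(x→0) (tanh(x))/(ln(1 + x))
This is a 0/0 indeterminate form.

Apply L'Hôpital's rule: differentiate numerator and denominator separately.
  f(x) = tanh(x)   ⇒   f'(x) = 1 - tanh(x)^2
  g(x) = ln(x + 1)   ⇒   g'(x) = 1/(x + 1)
  lim(x→0) f'(x)/g'(x) = lim(x→0) (1 - tanh(x)^2)/(1/(x + 1))
  = 1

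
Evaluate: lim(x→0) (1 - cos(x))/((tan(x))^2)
This is a 0/0 indeterminate form.

Apply L'Hôpital's rule: differentiate numerator and denominator separately.
  f(x) = 1 - cos(x)   ⇒   f'(x) = sin(x)
  g(x) = tan(x)^2   ⇒   g'(x) = (2·tan(x)^2 + 2)·tan(x)
  lim(x→0) f'(x)/g'(x) = lim(x→0) (sin(x))/((2·tan(x)^2 + 2)·tan(x))
  = 1/2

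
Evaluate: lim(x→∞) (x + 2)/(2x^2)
This is an ∞/∞ indeterminate form.

Apply L'Hôpital's rule: differentiate numerator and denominator separately.
  f(x) = x + 2   ⇒   f'(x) = 1
  g(x) = 2·x^2   ⇒   g'(x) = 4·x
  lim(x→∞) f'(x)/g'(x) = lim(x→∞) (1)/(4·x)
  = 0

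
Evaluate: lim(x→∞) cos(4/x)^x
This is an exponential indeterminate form.

For exponential indeterminate forms, take the natural log:
  Let L = lim(x→∞) cos(4/x)^x
  Then ln(L) = lim(x→∞) [exponent × ln(base)]
  Evaluate using L'Hôpital or standard limits, then exponentiate.
  L = 1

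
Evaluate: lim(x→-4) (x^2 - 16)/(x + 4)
This is a standard limit.

Factor or rationalize the expression:
  lim(x→-4) (x^2 - 16)/(x + 4) = -8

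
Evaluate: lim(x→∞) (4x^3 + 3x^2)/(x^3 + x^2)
This is an ∞/∞ indeterminate form.

Apply L'Hôpital's rule: differentiate numerator and denominator separately.
  f(x) = 4·x^3 + 3·x^2   ⇒   f'(x) = 12·x^2 + 6·x
  g(x) = x^3 + x^2   ⇒   g'(x) = 3·x^2 + 2·x
  lim(x→∞) f'(x)/g'(x) = lim(x→∞) (12·x^2 + 6·x)/(3·x^2 + 2·x)
  = 4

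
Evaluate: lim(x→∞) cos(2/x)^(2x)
This is an exponential indeterminate form.

For exponential indeterminate forms, take the natural log:
  Let L = lim(x→∞) cos(2/x)^(2x)
  Then ln(L) = lim(x→∞) [exponent × ln(base)]
  Evaluate using L'Hôpital or standard limits, then exponentiate.
  L = 1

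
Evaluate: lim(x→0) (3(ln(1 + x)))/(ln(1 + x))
This is a 0/0 indeterminate form.

Apply L'Hôpital's rule: differentiate numerator and denominator separately.
  f(x) = 3·ln(x + 1)   ⇒   f'(x) = 3/(x + 1)
  g(x) = ln(x + 1)   ⇒   g'(x) = 1/(x + 1)
  lim(x→0) f'(x)/g'(x) = lim(x→0) (3/(x + 1))/(1/(x + 1))
  = 3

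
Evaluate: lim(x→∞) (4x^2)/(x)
This is an ∞/∞ indeterminate form.

Apply L'Hôpital's rule: differentiate numerator and denominator separately.
  f(x) = 4·x^2   ⇒   f'(x) = 8·x
  g(x) = x   ⇒   g'(x) = 1
  lim(x→∞) f'(x)/g'(x) = lim(x→∞) (8·x)/(1)
  = ∞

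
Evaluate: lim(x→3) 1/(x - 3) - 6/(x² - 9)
This is an ∞-∞ indeterminate form.

Combine fractions or rationalize to convert ∞-∞ to 0/0 form:
  lim(x→3) 1/(x - 3) - 6/(x² - 9) = 1/6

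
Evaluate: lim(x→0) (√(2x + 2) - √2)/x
This is a standard limit.

Factor or rationalize the expression:
  lim(x→0) (√(2x + 2) - √2)/x = sqrt(2)/2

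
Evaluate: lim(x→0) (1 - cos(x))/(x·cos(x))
This is a 0/0 indeterminate form.

Apply L'Hôpital's rule: differentiate numerator and denominator separately.
  f(x) = 1 - cos(x)   ⇒   f'(x) = sin(x)
  g(x) = x·cos(x)   ⇒   g'(x) = -x·sin(x) + cos(x)
  lim(x→0) f'(x)/g'(x) = lim(x→0) (sin(x))/(-x·sin(x) + cos(x))
  = 0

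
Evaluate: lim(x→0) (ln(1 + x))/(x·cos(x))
This is a 0/0 indeterminate form.

Apply L'Hôpital's rule: differentiate numerator and denominator separately.
  f(x) = ln(x + 1)   ⇒   f'(x) = 1/(x + 1)
  g(x) = x·cos(x)   ⇒   g'(x) = -x·sin(x) + cos(x)
  lim(x→0) f'(x)/g'(x) = lim(x→0) (1/(x + 1))/(-x·sin(x) + cos(x))
  = 1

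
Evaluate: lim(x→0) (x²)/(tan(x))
This is a 0/0 indeterminate form.

Apply L'Hôpital's rule: differentiate numerator and denominator separately.
  f(x) = x^2   ⇒   f'(x) = 2·x
  g(x) = tan(x)   ⇒   g'(x) = tan(x)^2 + 1
  lim(x→0) f'(x)/g'(x) = lim(x→0) (2·x)/(tan(x)^2 + 1)
  = 0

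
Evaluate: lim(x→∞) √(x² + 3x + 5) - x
This is an ∞-∞ indeterminate form.

Combine fractions or rationalize to convert ∞-∞ to 0/0 form:
  lim(x→∞) √(x² + 3x + 5) - x = 3/2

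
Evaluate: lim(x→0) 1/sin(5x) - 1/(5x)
This is an ∞-∞ indeterminate form.

Combine fractions or rationalize to convert ∞-∞ to 0/0 form:
  lim(x→0) 1/sin(5x) - 1/(5x) = 0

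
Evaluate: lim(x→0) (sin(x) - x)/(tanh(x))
This is a 0/0 indeterminate form.

Apply L'Hôpital's rule: differentiate numerator and denominator separately.
  f(x) = -x + sin(x)   ⇒   f'(x) = cos(x) - 1
  g(x) = tanh(x)   ⇒   g'(x) = 1 - tanh(x)^2
  lim(x→0) f'(x)/g'(x) = lim(x→0) (cos(x) - 1)/(1 - tanh(x)^2)
  = 0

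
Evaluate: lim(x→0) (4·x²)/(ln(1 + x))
This is a 0/0 indeterminate form.

Apply L'Hôpital's rule: differentiate numerator and denominator separately.
  f(x) = 4·x^2   ⇒   f'(x) = 8·x
  g(x) = ln(x + 1)   ⇒   g'(x) = 1/(x + 1)
  lim(x→0) f'(x)/g'(x) = lim(x→0) (8·x)/(1/(x + 1))
  = 0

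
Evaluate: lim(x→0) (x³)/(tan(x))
This is a 0/0 indeterminate form.

Apply L'Hôpital's rule: differentiate numerator and denominator separately.
  f(x) = x^3   ⇒   f'(x) = 3·x^2
  g(x) = tan(x)   ⇒   g'(x) = tan(x)^2 + 1
  lim(x→0) f'(x)/g'(x) = lim(x→0) (3·x^2)/(tan(x)^2 + 1)
  = 0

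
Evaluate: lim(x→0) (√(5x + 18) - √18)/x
This is a standard limit.

Factor or rationalize the expression:
  lim(x→0) (√(5x + 18) - √18)/x = 5·sqrt(2)/12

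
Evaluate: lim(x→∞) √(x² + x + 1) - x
This is an ∞-∞ indeterminate form.

Combine fractions or rationalize to convert ∞-∞ to 0/0 form:
  lim(x→∞) √(x² + x + 1) - x = 1/2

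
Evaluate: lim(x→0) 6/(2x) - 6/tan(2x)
This is an ∞-∞ indeterminate form.

Combine fractions or rationalize to convert ∞-∞ to 0/0 form:
  lim(x→0) 6/(2x) - 6/tan(2x) = 0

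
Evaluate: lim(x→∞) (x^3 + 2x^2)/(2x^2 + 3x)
This is an ∞/∞ indeterminate form.

Apply L'Hôpital's rule: differentiate numerator and denominator separately.
  f(x) = x^3 + 2·x^2   ⇒   f'(x) = 3·x^2 + 4·x
  g(x) = 2·x^2 + 3·x   ⇒   g'(x) = 4·x + 3
  lim(x→∞) f'(x)/g'(x) = lim(x→∞) (3·x^2 + 4·x)/(4·x + 3)
  = ∞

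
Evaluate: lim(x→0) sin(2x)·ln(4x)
This is a 0·∞ indeterminate form.

Rewrite 0·∞ as a quotient (0/0 or ∞/∞ form), then apply L'Hôpital's rule:
  lim(x→0) sin(2x)·ln(4x) = 0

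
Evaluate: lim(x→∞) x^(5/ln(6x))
This is an exponential indeterminate form.

For exponential indeterminate forms, take the natural log:
  Let L = lim(x→∞) x^(5/ln(6x))
  Then ln(L) = lim(x→∞) [exponent × ln(base)]
  Evaluate using L'Hôpital or standard limits, then exponentiate.
  L = e^(5)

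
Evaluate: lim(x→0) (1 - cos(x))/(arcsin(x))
This is a 0/0 indeterminate form.

Apply L'Hôpital's rule: differentiate numerator and denominator separately.
  f(x) = 1 - cos(x)   ⇒   f'(x) = sin(x)
  g(x) = asin(x)   ⇒   g'(x) = 1/sqrt(1 - x^2)
  lim(x→0) f'(x)/g'(x) = lim(x→0) (sin(x))/(1/sqrt(1 - x^2))
  = 0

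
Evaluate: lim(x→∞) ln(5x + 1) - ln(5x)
This is an ∞-∞ indeterminate form.

Combine fractions or rationalize to convert ∞-∞ to 0/0 form:
  lim(x→∞) ln(5x + 1) - ln(5x) = 0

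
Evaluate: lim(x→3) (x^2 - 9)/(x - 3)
This is a standard limit.

Factor or rationalize the expression:
  lim(x→3) (x^2 - 9)/(x - 3) = 6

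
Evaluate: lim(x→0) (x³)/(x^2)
This is a 0/0 indeterminate form.

Apply L'Hôpital's rule: differentiate numerator and denominator separately.
  f(x) = x^3   ⇒   f'(x) = 3·x^2
  g(x) = x^2   ⇒   g'(x) = 2·x
  lim(x→0) f'(x)/g'(x) = lim(x→0) (3·x^2)/(2·x)
  = 0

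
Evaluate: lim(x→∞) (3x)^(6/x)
This is an exponential indeterminate form.

For exponential indeterminate forms, take the natural log:
  Let L = lim(x→∞) (3x)^(6/x)
  Then ln(L) = lim(x→∞) [exponent × ln(base)]
  Evaluate using L'Hôpital or standard limits, then exponentiate.
  L = 1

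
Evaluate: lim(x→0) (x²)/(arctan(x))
This is a 0/0 indeterminate form.

Apply L'Hôpital's rule: differentiate numerator and denominator separately.
  f(x) = x^2   ⇒   f'(x) = 2·x
  g(x) = atan(x)   ⇒   g'(x) = 1/(x^2 + 1)
  lim(x→0) f'(x)/g'(x) = lim(x→0) (2·x)/(1/(x^2 + 1))
  = 0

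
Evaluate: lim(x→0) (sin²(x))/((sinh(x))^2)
This is a 0/0 indeterminate form.

Apply L'Hôpital's rule: differentiate numerator and denominator separately.
  f(x) = sin(x)^2   ⇒   f'(x) = 2·sin(x)·cos(x)
  g(x) = sinh(x)^2   ⇒   g'(x) = 2·sinh(x)·cosh(x)
  lim(x→0) f'(x)/g'(x) = lim(x→0) (2·sin(x)·cos(x))/(2·sinh(x)·cosh(x))
  = 1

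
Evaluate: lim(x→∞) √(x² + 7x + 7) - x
This is an ∞-∞ indeterminate form.

Combine fractions or rationalize to convert ∞-∞ to 0/0 form:
  lim(x→∞) √(x² + 7x + 7) - x = 7/2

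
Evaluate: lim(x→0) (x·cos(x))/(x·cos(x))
This is a 0/0 indeterminate form.

Apply L'Hôpital's rule: differentiate numerator and denominator separately.
  f(x) = x·cos(x)   ⇒   f'(x) = -x·sin(x) + cos(x)
  g(x) = x·cos(x)   ⇒   g'(x) = -x·sin(x) + cos(x)
  lim(x→0) f'(x)/g'(x) = lim(x→0) (-x·sin(x) + cos(x))/(-x·sin(x) + cos(x))
  = 1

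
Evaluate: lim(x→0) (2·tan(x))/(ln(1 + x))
This is a 0/0 indeterminate form.

Apply L'Hôpital's rule: differentiate numerator and denominator separately.
  f(x) = 2·tan(x)   ⇒   f'(x) = 2·tan(x)^2 + 2
  g(x) = ln(x + 1)   ⇒   g'(x) = 1/(x + 1)
  lim(x→0) f'(x)/g'(x) = lim(x→0) (2·tan(x)^2 + 2)/(1/(x + 1))
  = 2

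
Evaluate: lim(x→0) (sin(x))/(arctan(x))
This is a 0/0 indeterminate form.

Apply L'Hôpital's rule: differentiate numerator and denominator separately.
  f(x) = sin(x)   ⇒   f'(x) = cos(x)
  g(x) = atan(x)   ⇒   g'(x) = 1/(x^2 + 1)
  lim(x→0) f'(x)/g'(x) = lim(x→0) (cos(x))/(1/(x^2 + 1))
  = 1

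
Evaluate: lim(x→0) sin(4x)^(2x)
This is an exponential indeterminate form.

For exponential indeterminate forms, take the natural log:
  Let L = lim(x→0) sin(4x)^(2x)
  Then ln(L) = lim(x→0) [exponent × ln(base)]
  Evaluate using L'Hôpital or standard limits, then exponentiate.
  L = 1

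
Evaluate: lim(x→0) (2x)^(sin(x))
This is an exponential indeterminate form.

For exponential indeterminate forms, take the natural log:
  Let L = lim(x→0) (2x)^(sin(x))
  Then ln(L) = lim(x→0) [exponent × ln(base)]
  Evaluate using L'Hôpital or standard limits, then exponentiate.
  L = 1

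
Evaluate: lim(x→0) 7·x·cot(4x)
This is a 0·∞ indeterminate form.

Rewrite 0·∞ as a quotient (0/0 or ∞/∞ form), then apply L'Hôpital's rule:
  lim(x→0) 7·x·cot(4x) = 7/4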